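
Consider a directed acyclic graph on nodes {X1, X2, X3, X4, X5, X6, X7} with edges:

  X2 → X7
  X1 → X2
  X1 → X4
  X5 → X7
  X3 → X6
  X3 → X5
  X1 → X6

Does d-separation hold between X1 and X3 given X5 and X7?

We examine all 2 paths between X1 and X3:
Path 1: X1 → X2 → X7 ← X5 ← X3
  X5 is a chain here and X5 is conditioned on, so the path is blocked at X5.
Path 2: X1 → X6 ← X3
  X6 is a collider here and neither X6 nor any of its descendants is conditioned on, so the collider stays closed — the path is blocked at X6.
Every path is blocked, so X1 and X3 are d-separated given {X5, X7}.

Yes — X1 and X3 are d-separated given {X5, X7}.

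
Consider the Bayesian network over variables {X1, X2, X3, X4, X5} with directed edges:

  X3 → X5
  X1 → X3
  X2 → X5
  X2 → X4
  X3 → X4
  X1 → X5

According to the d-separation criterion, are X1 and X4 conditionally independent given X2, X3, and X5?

There are 4 undirected paths between X1 and X4; checking each against the conditioning set {X2, X3, X5}:
Path 1: X1 → X3 → X4
  X3 is a chain here and X3 is conditioned on, so the path is blocked at X3.
Path 2: X1 → X3 → X5 ← X2 → X4
  X3 is a chain here and X3 is conditioned on, so the path is blocked at X3.
Path 3: X1 → X5 ← X3 → X4
  X3 is a fork here and X3 is conditioned on, so the path is blocked at X3.
Path 4: X1 → X5 ← X2 → X4
  X2 is a fork here and X2 is conditioned on, so the path is blocked at X2.
Since every path is blocked, d-separation holds.

Yes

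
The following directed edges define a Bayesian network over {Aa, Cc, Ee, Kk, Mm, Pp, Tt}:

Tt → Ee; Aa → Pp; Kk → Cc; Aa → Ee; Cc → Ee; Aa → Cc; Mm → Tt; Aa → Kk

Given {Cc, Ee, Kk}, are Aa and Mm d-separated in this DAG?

We examine all 3 paths between Aa and Mm:
Path 1: Aa → Ee ← Tt ← Mm
  Ee is a collider and Ee is conditioned on, which opens it; Tt is a chain and Tt is not conditioned on — no node blocks this path, so it is active.
Path 2: Aa → Cc → Ee ← Tt ← Mm
  Cc is a chain here and Cc is conditioned on, so the path is blocked at Cc.
Path 3: Aa → Kk → Cc → Ee ← Tt ← Mm
  Kk is a chain here and Kk is conditioned on, so the path is blocked at Kk.
Because an active path exists, Aa and Mm are not d-separated.

No — Aa and Mm are not d-separated given {Cc, Ee, Kk}.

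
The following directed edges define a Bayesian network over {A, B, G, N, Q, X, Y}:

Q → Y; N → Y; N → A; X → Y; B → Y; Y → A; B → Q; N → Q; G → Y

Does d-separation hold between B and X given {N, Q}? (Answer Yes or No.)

We examine all 4 paths between B and X:
Path 1: B → Y ← X
  Y is a collider here and neither Y nor any of its descendants is conditioned on, so the collider stays closed — the path is blocked at Y.
Path 2: B → Q → Y ← X
  Q is a chain here and Q is conditioned on, so the path is blocked at Q.
Path 3: B → Q ← N → A ← Y ← X
  N is a fork here and N is conditioned on, so the path is blocked at N.
Path 4: B → Q ← N → Y ← X
  N is a fork here and N is conditioned on, so the path is blocked at N.
Since every path is blocked, d-separation holds.

Yes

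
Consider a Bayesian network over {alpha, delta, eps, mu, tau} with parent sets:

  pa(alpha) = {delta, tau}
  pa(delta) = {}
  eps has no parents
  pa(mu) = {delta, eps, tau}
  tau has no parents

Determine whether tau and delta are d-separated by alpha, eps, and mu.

Enumerating the 2 paths from tau to delta and testing each for blocking by {alpha, eps, mu}:
  1. tau → alpha ← delta — alpha:collider[open] ⇒ active
  2. tau → mu ← delta — mu:collider[open] ⇒ active
At least one path is unblocked, so d-separation fails.

No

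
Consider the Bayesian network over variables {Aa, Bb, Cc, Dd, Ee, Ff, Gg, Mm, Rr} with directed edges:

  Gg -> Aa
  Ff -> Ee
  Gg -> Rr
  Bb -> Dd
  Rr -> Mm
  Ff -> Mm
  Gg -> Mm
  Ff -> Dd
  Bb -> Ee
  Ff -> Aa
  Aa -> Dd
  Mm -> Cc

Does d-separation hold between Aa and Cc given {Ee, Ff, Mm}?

Yes — Aa and Cc are d-separated given {Ee, Ff, Mm}.

We examine all 5 paths between Aa and Cc:
  1. Aa ← Gg → Mm → Cc — Gg:fork[open]; Mm:chain[blocks] ⇒ blocked
  2. Aa ← Gg → Rr → Mm → Cc — Gg:fork[open]; Rr:chain[open]; Mm:chain[blocks] ⇒ blocked
  3. Aa → Dd ← Bb → Ee ← Ff → Mm → Cc — Dd:collider[blocks]; Bb:fork[open]; Ee:collider[open]; Ff:fork[blocks]; Mm:chain[blocks] ⇒ blocked
  4. Aa → Dd ← Ff → Mm → Cc — Dd:collider[blocks]; Ff:fork[blocks]; Mm:chain[blocks] ⇒ blocked
  5. Aa ← Ff → Mm → Cc — Ff:fork[blocks]; Mm:chain[blocks] ⇒ blocked
All paths are blocked; Aa ⊥ Cc | {Ee, Ff, Mm} holds.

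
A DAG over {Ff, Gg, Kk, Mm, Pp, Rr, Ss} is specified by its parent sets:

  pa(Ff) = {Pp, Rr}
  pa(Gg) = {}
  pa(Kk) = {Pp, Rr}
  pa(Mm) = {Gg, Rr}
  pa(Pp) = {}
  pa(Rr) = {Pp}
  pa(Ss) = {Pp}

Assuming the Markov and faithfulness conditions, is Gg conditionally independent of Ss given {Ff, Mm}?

3 paths connect Gg and Ss; each must be blocked for d-separation to hold:
Path 1: Gg → Mm ← Rr → Ff ← Pp → Ss
  Mm is a collider and Mm is conditioned on, which opens it; Rr is a fork and Rr is not conditioned on; Ff is a collider and Ff is conditioned on, which opens it; Pp is a fork and Pp is not conditioned on — no node blocks this path, so it is active.
Path 2: Gg → Mm ← Rr ← Pp → Ss
  Mm is a collider and Mm is conditioned on, which opens it; Rr is a chain and Rr is not conditioned on; Pp is a fork and Pp is not conditioned on — no node blocks this path, so it is active.
Path 3: Gg → Mm ← Rr → Kk ← Pp → Ss
  Kk is a collider here and neither Kk nor any of its descendants is conditioned on, so the collider stays closed — the path is blocked at Kk.
At least one path is unblocked, so d-separation fails.

No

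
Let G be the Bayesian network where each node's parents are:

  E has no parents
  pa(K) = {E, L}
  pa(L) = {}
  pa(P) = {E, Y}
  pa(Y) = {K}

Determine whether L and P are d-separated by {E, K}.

There are 2 undirected paths between L and P; checking each against the conditioning set {E, K}:
Path 1: L → K ← E → P
  E is a fork here and E is conditioned on, so the path is blocked at E.
Path 2: L → K → Y → P
  K is a chain here and K is conditioned on, so the path is blocked at K.
Every path is blocked, so L and P are d-separated given {E, K}.

Yes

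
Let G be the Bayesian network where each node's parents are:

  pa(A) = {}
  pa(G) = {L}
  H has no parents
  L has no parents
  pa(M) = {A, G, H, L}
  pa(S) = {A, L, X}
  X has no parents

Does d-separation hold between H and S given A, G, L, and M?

Enumerating the 3 paths from H to S and testing each for blocking by {A, G, L, M}:
Path 1: H → M ← G ← L → S
  G is a chain here and G is conditioned on, so the path is blocked at G.
Path 2: H → M ← L → S
  L is a fork here and L is conditioned on, so the path is blocked at L.
Path 3: H → M ← A → S
  A is a fork here and A is conditioned on, so the path is blocked at A.
Every path is blocked, so H and S are d-separated given {A, G, L, M}.

Yes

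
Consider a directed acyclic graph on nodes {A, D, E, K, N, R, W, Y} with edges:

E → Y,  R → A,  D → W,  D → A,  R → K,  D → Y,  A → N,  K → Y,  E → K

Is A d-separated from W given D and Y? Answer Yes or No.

Yes

We examine all 3 paths between A and W:
Path 1: A ← D → W
  D is a fork here and D is conditioned on, so the path is blocked at D.
Path 2: A ← R → K ← E → Y ← D → W
  D is a fork here and D is conditioned on, so the path is blocked at D.
Path 3: A ← R → K → Y ← D → W
  D is a fork here and D is conditioned on, so the path is blocked at D.
Every path is blocked, so A and W are d-separated given {D, Y}.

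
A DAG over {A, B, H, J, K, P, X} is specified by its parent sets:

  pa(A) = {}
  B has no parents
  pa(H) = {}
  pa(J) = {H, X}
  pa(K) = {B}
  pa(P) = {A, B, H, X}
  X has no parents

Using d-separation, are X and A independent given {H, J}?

Yes — X and A are d-separated given {H, J}.

Enumerating the 2 paths from X to A and testing each for blocking by {H, J}:
  1. X → J ← H → P ← A — J:collider[open]; H:fork[blocks]; P:collider[blocks] ⇒ blocked
  2. X → P ← A — P:collider[blocks] ⇒ blocked
Every path is blocked, so X and A are d-separated given {H, J}.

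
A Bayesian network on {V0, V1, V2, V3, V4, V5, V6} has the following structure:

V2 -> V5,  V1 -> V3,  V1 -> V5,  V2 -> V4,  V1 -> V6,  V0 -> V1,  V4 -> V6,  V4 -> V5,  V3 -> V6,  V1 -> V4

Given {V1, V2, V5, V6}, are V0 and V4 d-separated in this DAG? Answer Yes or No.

Yes

Enumerating the 5 paths from V0 to V4 and testing each for blocking by {V1, V2, V5, V6}:
Path 1: V0 → V1 → V3 → V6 ← V4
  V1 is a chain here and V1 is conditioned on, so the path is blocked at V1.
Path 2: V0 → V1 → V6 ← V4
  V1 is a chain here and V1 is conditioned on, so the path is blocked at V1.
Path 3: V0 → V1 → V5 ← V2 → V4
  V1 is a chain here and V1 is conditioned on, so the path is blocked at V1.
Path 4: V0 → V1 → V5 ← V4
  V1 is a chain here and V1 is conditioned on, so the path is blocked at V1.
Path 5: V0 → V1 → V4
  V1 is a chain here and V1 is conditioned on, so the path is blocked at V1.
Since every path is blocked, d-separation holds.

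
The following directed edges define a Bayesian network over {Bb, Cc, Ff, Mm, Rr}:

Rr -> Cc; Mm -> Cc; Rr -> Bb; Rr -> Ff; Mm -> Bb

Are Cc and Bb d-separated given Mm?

Enumerating the 2 paths from Cc to Bb and testing each for blocking by {Mm}:
Path 1: Cc ← Rr → Bb
  Rr is a fork and Rr is not conditioned on — no node blocks this path, so it is active.
Path 2: Cc ← Mm → Bb
  Mm is a fork here and Mm is conditioned on, so the path is blocked at Mm.
At least one path is unblocked, so d-separation fails.

No — Cc and Bb are not d-separated given {Mm}.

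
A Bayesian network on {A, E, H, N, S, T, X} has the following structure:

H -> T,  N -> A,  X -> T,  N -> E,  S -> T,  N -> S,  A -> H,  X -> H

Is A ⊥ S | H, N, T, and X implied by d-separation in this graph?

Enumerating the 3 paths from A to S and testing each for blocking by {H, N, T, X}:
  1. A ← N → S — N:fork[blocks] ⇒ blocked
  2. A → H → T ← S — H:chain[blocks]; T:collider[open] ⇒ blocked
  3. A → H ← X → T ← S — H:collider[open]; X:fork[blocks]; T:collider[open] ⇒ blocked
Every path is blocked, so A and S are d-separated given {H, N, T, X}.

Yes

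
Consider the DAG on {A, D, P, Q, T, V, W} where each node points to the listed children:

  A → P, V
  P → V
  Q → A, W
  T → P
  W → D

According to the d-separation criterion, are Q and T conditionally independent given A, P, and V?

Enumerating the 2 paths from Q to T and testing each for blocking by {A, P, V}:
Path 1: Q → A → V ← P ← T
  A is a chain here and A is conditioned on, so the path is blocked at A.
Path 2: Q → A → P ← T
  A is a chain here and A is conditioned on, so the path is blocked at A.
Since every path is blocked, d-separation holds.

Yes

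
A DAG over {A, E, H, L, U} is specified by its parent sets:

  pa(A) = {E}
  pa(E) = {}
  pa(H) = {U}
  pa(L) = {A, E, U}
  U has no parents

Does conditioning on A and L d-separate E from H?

There are 2 undirected paths between E and H; checking each against the conditioning set {A, L}:
  1. E → A → L ← U → H — A:chain[blocks]; L:collider[open]; U:fork[open] ⇒ blocked
  2. E → L ← U → H — L:collider[open]; U:fork[open] ⇒ active
Since the path E → L ← U → H is active, E and H are not d-separated given {A, L}.

No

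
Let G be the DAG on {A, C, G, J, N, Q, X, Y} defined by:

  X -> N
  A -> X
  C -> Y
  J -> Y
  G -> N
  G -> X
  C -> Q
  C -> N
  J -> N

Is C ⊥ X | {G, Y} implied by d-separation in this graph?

4 paths connect C and X; each must be blocked for d-separation to hold:
Path 1: C → N ← X
  N is a collider here and neither N nor any of its descendants is conditioned on, so the collider stays closed — the path is blocked at N.
Path 2: C → N ← G → X
  N is a collider here and neither N nor any of its descendants is conditioned on, so the collider stays closed — the path is blocked at N.
Path 3: C → Y ← J → N ← X
  N is a collider here and neither N nor any of its descendants is conditioned on, so the collider stays closed — the path is blocked at N.
Path 4: C → Y ← J → N ← G → X
  N is a collider here and neither N nor any of its descendants is conditioned on, so the collider stays closed — the path is blocked at N.
Since every path is blocked, d-separation holds.

Yes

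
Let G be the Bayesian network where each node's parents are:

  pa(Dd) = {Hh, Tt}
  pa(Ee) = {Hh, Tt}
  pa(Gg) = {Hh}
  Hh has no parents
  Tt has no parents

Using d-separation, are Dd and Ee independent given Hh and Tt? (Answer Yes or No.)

Yes — Dd and Ee are d-separated given {Hh, Tt}.

2 paths connect Dd and Ee; each must be blocked for d-separation to hold:
Path 1: Dd ← Hh → Ee
  Hh is a fork here and Hh is conditioned on, so the path is blocked at Hh.
Path 2: Dd ← Tt → Ee
  Tt is a fork here and Tt is conditioned on, so the path is blocked at Tt.
Since every path is blocked, d-separation holds.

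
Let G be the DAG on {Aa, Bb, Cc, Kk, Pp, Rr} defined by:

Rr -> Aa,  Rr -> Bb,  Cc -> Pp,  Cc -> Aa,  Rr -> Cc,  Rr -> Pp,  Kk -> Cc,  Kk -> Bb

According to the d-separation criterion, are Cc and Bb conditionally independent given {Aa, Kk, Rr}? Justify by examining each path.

4 paths connect Cc and Bb; each must be blocked for d-separation to hold:
Path 1: Cc ← Kk → Bb
  Kk is a fork here and Kk is conditioned on, so the path is blocked at Kk.
Path 2: Cc → Aa ← Rr → Bb
  Rr is a fork here and Rr is conditioned on, so the path is blocked at Rr.
Path 3: Cc ← Rr → Bb
  Rr is a fork here and Rr is conditioned on, so the path is blocked at Rr.
Path 4: Cc → Pp ← Rr → Bb
  Pp is a collider here and neither Pp nor any of its descendants is conditioned on, so the collider stays closed — the path is blocked at Pp.
Since every path is blocked, d-separation holds.

Yes — Cc and Bb are d-separated given {Aa, Kk, Rr}.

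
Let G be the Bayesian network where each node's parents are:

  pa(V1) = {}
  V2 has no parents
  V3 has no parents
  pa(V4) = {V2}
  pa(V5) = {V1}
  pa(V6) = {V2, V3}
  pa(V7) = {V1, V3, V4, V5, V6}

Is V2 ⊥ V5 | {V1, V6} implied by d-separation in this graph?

Yes

There are 6 undirected paths between V2 and V5; checking each against the conditioning set {V1, V6}:
Path 1: V2 → V6 → V7 ← V5
  V6 is a chain here and V6 is conditioned on, so the path is blocked at V6.
Path 2: V2 → V6 → V7 ← V1 → V5
  V6 is a chain here and V6 is conditioned on, so the path is blocked at V6.
Path 3: V2 → V6 ← V3 → V7 ← V5
  V7 is a collider here and neither V7 nor any of its descendants is conditioned on, so the collider stays closed — the path is blocked at V7.
Path 4: V2 → V6 ← V3 → V7 ← V1 → V5
  V7 is a collider here and neither V7 nor any of its descendants is conditioned on, so the collider stays closed — the path is blocked at V7.
Path 5: V2 → V4 → V7 ← V5
  V7 is a collider here and neither V7 nor any of its descendants is conditioned on, so the collider stays closed — the path is blocked at V7.
Path 6: V2 → V4 → V7 ← V1 → V5
  V7 is a collider here and neither V7 nor any of its descendants is conditioned on, so the collider stays closed — the path is blocked at V7.
All paths are blocked; V2 ⊥ V5 | {V1, V6} holds.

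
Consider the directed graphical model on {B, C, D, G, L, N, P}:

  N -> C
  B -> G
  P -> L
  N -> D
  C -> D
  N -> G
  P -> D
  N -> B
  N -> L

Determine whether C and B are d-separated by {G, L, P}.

No

6 paths connect C and B; each must be blocked for d-separation to hold:
Path 1: C ← N → G ← B
  N is a fork and N is not conditioned on; G is a collider and G is conditioned on, which opens it — no node blocks this path, so it is active.
Path 2: C ← N → B
  N is a fork and N is not conditioned on — no node blocks this path, so it is active.
Path 3: C → D ← P → L ← N → G ← B
  D is a collider here and neither D nor any of its descendants is conditioned on, so the collider stays closed — the path is blocked at D.
Path 4: C → D ← P → L ← N → B
  D is a collider here and neither D nor any of its descendants is conditioned on, so the collider stays closed — the path is blocked at D.
Path 5: C → D ← N → G ← B
  D is a collider here and neither D nor any of its descendants is conditioned on, so the collider stays closed — the path is blocked at D.
Path 6: C → D ← N → B
  D is a collider here and neither D nor any of its descendants is conditioned on, so the collider stays closed — the path is blocked at D.
Because an active path exists, C and B are not d-separated.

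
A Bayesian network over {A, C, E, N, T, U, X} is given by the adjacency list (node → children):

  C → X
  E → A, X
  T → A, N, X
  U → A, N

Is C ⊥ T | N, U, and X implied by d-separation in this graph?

Enumerating the 3 paths from C to T and testing each for blocking by {N, U, X}:
  1. C → X ← T — X:collider[open] ⇒ active
  2. C → X ← E → A ← U → N ← T — X:collider[open]; E:fork[open]; A:collider[blocks]; U:fork[blocks]; N:collider[open] ⇒ blocked
  3. C → X ← E → A ← T — X:collider[open]; E:fork[open]; A:collider[blocks] ⇒ blocked
Because an active path exists, C and T are not d-separated.

No — C and T are not d-separated given {N, U, X}.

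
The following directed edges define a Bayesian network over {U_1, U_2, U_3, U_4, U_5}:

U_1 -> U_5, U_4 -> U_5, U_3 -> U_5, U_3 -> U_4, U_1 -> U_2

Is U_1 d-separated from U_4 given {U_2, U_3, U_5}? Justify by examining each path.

We examine all 2 paths between U_1 and U_4:
  1. U_1 → U_5 ← U_3 → U_4 — U_5:collider[open]; U_3:fork[blocks] ⇒ blocked
  2. U_1 → U_5 ← U_4 — U_5:collider[open] ⇒ active
Because an active path exists, U_1 and U_4 are not d-separated.

No — U_1 and U_4 are not d-separated given {U_2, U_3, U_5}.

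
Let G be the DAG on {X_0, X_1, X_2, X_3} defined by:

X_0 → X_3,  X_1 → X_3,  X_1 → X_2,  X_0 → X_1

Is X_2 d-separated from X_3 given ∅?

There are 2 undirected paths between X_2 and X_3; checking each against the conditioning set ∅:
Path 1: X_2 ← X_1 → X_3
  X_1 is a fork and X_1 is not conditioned on — no node blocks this path, so it is active.
Path 2: X_2 ← X_1 ← X_0 → X_3
  X_1 is a chain and X_1 is not conditioned on; X_0 is a fork and X_0 is not conditioned on — no node blocks this path, so it is active.
At least one path is unblocked, so d-separation fails.

No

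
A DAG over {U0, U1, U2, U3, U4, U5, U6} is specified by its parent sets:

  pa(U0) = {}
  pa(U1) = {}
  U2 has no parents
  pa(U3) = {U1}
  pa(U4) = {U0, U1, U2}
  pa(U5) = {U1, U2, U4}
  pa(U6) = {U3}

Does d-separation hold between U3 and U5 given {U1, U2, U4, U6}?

Yes

There are 3 undirected paths between U3 and U5; checking each against the conditioning set {U1, U2, U4, U6}:
  1. U3 ← U1 → U5 — U1:fork[blocks] ⇒ blocked
  2. U3 ← U1 → U4 → U5 — U1:fork[blocks]; U4:chain[blocks] ⇒ blocked
  3. U3 ← U1 → U4 ← U2 → U5 — U1:fork[blocks]; U4:collider[open]; U2:fork[blocks] ⇒ blocked
All paths are blocked; U3 ⊥ U5 | {U1, U2, U4, U6} holds.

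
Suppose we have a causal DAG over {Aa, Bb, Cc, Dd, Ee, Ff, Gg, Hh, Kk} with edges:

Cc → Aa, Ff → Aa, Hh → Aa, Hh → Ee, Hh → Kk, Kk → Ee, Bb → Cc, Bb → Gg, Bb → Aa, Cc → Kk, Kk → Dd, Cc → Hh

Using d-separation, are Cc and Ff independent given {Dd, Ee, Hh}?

5 paths connect Cc and Ff; each must be blocked for d-separation to hold:
  1. Cc → Aa ← Ff — Aa:collider[blocks] ⇒ blocked
  2. Cc → Kk → Ee ← Hh → Aa ← Ff — Kk:chain[open]; Ee:collider[open]; Hh:fork[blocks]; Aa:collider[blocks] ⇒ blocked
  3. Cc → Kk ← Hh → Aa ← Ff — Kk:collider[open]; Hh:fork[blocks]; Aa:collider[blocks] ⇒ blocked
  4. Cc ← Bb → Aa ← Ff — Bb:fork[open]; Aa:collider[blocks] ⇒ blocked
  5. Cc → Hh → Aa ← Ff — Hh:chain[blocks]; Aa:collider[blocks] ⇒ blocked
All paths are blocked; Cc ⊥ Ff | {Dd, Ee, Hh} holds.

Yes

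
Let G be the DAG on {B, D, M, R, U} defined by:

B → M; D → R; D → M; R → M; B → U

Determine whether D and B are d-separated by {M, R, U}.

We examine all 2 paths between D and B:
  1. D → R → M ← B — R:chain[blocks]; M:collider[open] ⇒ blocked
  2. D → M ← B — M:collider[open] ⇒ active
Since the path D → M ← B is active, D and B are not d-separated given {M, R, U}.

No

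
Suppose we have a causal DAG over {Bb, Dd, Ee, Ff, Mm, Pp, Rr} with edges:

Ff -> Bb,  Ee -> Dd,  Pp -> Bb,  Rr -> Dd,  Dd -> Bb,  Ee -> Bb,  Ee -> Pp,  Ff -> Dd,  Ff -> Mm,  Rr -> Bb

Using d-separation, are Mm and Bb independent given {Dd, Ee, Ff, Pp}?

We examine all 5 paths between Mm and Bb:
Path 1: Mm ← Ff → Dd ← Rr → Bb
  Ff is a fork here and Ff is conditioned on, so the path is blocked at Ff.
Path 2: Mm ← Ff → Dd → Bb
  Ff is a fork here and Ff is conditioned on, so the path is blocked at Ff.
Path 3: Mm ← Ff → Dd ← Ee → Bb
  Ff is a fork here and Ff is conditioned on, so the path is blocked at Ff.
Path 4: Mm ← Ff → Dd ← Ee → Pp → Bb
  Ff is a fork here and Ff is conditioned on, so the path is blocked at Ff.
Path 5: Mm ← Ff → Bb
  Ff is a fork here and Ff is conditioned on, so the path is blocked at Ff.
Since every path is blocked, d-separation holds.

Yes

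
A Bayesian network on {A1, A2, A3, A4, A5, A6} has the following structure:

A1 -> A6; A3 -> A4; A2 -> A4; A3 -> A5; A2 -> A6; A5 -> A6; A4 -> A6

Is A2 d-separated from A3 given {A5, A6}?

No

Enumerating the 4 paths from A2 to A3 and testing each for blocking by {A5, A6}:
  1. A2 → A6 ← A4 ← A3 — A6:collider[open]; A4:chain[open] ⇒ active
  2. A2 → A6 ← A5 ← A3 — A6:collider[open]; A5:chain[blocks] ⇒ blocked
  3. A2 → A4 → A6 ← A5 ← A3 — A4:chain[open]; A6:collider[open]; A5:chain[blocks] ⇒ blocked
  4. A2 → A4 ← A3 — A4:collider[open] ⇒ active
Because an active path exists, A2 and A3 are not d-separated.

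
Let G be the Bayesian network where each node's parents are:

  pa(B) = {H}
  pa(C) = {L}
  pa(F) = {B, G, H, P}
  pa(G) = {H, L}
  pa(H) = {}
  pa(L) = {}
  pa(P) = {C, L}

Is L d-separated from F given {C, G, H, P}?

5 paths connect L and F; each must be blocked for d-separation to hold:
Path 1: L → C → P → F
  C is a chain here and C is conditioned on, so the path is blocked at C.
Path 2: L → G ← H → B → F
  H is a fork here and H is conditioned on, so the path is blocked at H.
Path 3: L → G ← H → F
  H is a fork here and H is conditioned on, so the path is blocked at H.
Path 4: L → G → F
  G is a chain here and G is conditioned on, so the path is blocked at G.
Path 5: L → P → F
  P is a chain here and P is conditioned on, so the path is blocked at P.
Every path is blocked, so L and F are d-separated given {C, G, H, P}.

Yes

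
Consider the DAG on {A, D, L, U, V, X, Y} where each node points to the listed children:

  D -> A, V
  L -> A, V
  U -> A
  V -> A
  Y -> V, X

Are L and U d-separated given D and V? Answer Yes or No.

Yes — L and U are d-separated given {D, V}.

We examine all 3 paths between L and U:
Path 1: L → A ← U
  A is a collider here and neither A nor any of its descendants is conditioned on, so the collider stays closed — the path is blocked at A.
Path 2: L → V → A ← U
  V is a chain here and V is conditioned on, so the path is blocked at V.
Path 3: L → V ← D → A ← U
  D is a fork here and D is conditioned on, so the path is blocked at D.
Since every path is blocked, d-separation holds.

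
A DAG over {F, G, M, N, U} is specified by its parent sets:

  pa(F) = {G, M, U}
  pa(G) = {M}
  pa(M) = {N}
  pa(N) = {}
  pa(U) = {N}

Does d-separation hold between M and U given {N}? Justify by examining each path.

There are 3 undirected paths between M and U; checking each against the conditioning set {N}:
Path 1: M → F ← U
  F is a collider here and neither F nor any of its descendants is conditioned on, so the collider stays closed — the path is blocked at F.
Path 2: M → G → F ← U
  F is a collider here and neither F nor any of its descendants is conditioned on, so the collider stays closed — the path is blocked at F.
Path 3: M ← N → U
  N is a fork here and N is conditioned on, so the path is blocked at N.
Since every path is blocked, d-separation holds.

Yes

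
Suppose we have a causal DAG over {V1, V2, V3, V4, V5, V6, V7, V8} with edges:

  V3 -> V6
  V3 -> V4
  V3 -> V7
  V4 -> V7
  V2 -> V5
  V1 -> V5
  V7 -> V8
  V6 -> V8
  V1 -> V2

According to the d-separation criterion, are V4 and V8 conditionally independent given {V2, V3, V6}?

We examine all 4 paths between V4 and V8:
Path 1: V4 ← V3 → V6 → V8
  V3 is a fork here and V3 is conditioned on, so the path is blocked at V3.
Path 2: V4 ← V3 → V7 → V8
  V3 is a fork here and V3 is conditioned on, so the path is blocked at V3.
Path 3: V4 → V7 ← V3 → V6 → V8
  V7 is a collider here and neither V7 nor any of its descendants is conditioned on, so the collider stays closed — the path is blocked at V7.
Path 4: V4 → V7 → V8
  V7 is a chain and V7 is not conditioned on — no node blocks this path, so it is active.
Since the path V4 → V7 → V8 is active, V4 and V8 are not d-separated given {V2, V3, V6}.

No — V4 and V8 are not d-separated given {V2, V3, V6}.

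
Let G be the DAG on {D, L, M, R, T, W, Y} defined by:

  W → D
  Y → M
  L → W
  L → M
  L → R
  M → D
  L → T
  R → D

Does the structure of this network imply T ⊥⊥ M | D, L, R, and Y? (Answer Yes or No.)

Yes

Enumerating the 3 paths from T to M and testing each for blocking by {D, L, R, Y}:
  1. T ← L → M — L:fork[blocks] ⇒ blocked
  2. T ← L → W → D ← M — L:fork[blocks]; W:chain[open]; D:collider[open] ⇒ blocked
  3. T ← L → R → D ← M — L:fork[blocks]; R:chain[blocks]; D:collider[open] ⇒ blocked
Since every path is blocked, d-separation holds.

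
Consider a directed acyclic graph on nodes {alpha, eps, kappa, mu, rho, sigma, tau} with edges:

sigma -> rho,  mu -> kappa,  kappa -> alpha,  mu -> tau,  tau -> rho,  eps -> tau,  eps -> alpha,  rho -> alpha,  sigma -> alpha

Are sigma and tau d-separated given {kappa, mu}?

There are 6 undirected paths between sigma and tau; checking each against the conditioning set {kappa, mu}:
Path 1: sigma → rho ← tau
  rho is a collider here and neither rho nor any of its descendants is conditioned on, so the collider stays closed — the path is blocked at rho.
Path 2: sigma → rho → alpha ← eps → tau
  alpha is a collider here and neither alpha nor any of its descendants is conditioned on, so the collider stays closed — the path is blocked at alpha.
Path 3: sigma → rho → alpha ← kappa ← mu → tau
  alpha is a collider here and neither alpha nor any of its descendants is conditioned on, so the collider stays closed — the path is blocked at alpha.
Path 4: sigma → alpha ← eps → tau
  alpha is a collider here and neither alpha nor any of its descendants is conditioned on, so the collider stays closed — the path is blocked at alpha.
Path 5: sigma → alpha ← kappa ← mu → tau
  alpha is a collider here and neither alpha nor any of its descendants is conditioned on, so the collider stays closed — the path is blocked at alpha.
Path 6: sigma → alpha ← rho ← tau
  alpha is a collider here and neither alpha nor any of its descendants is conditioned on, so the collider stays closed — the path is blocked at alpha.
Every path is blocked, so sigma and tau are d-separated given {kappa, mu}.

Yes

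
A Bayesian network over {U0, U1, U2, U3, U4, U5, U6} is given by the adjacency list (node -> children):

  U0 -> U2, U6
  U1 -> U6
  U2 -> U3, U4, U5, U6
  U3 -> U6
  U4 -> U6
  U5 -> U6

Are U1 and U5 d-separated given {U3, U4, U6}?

No

Enumerating the 5 paths from U1 to U5 and testing each for blocking by {U3, U4, U6}:
Path 1: U1 → U6 ← U4 ← U2 → U5
  U4 is a chain here and U4 is conditioned on, so the path is blocked at U4.
Path 2: U1 → U6 ← U3 ← U2 → U5
  U3 is a chain here and U3 is conditioned on, so the path is blocked at U3.
Path 3: U1 → U6 ← U2 → U5
  U6 is a collider and U6 is conditioned on, which opens it; U2 is a fork and U2 is not conditioned on — no node blocks this path, so it is active.
Path 4: U1 → U6 ← U5
  U6 is a collider and U6 is conditioned on, which opens it — no node blocks this path, so it is active.
Path 5: U1 → U6 ← U0 → U2 → U5
  U6 is a collider and U6 is conditioned on, which opens it; U0 is a fork and U0 is not conditioned on; U2 is a chain and U2 is not conditioned on — no node blocks this path, so it is active.
Since the path U1 → U6 ← U2 → U5 is active, U1 and U5 are not d-separated given {U3, U4, U6}.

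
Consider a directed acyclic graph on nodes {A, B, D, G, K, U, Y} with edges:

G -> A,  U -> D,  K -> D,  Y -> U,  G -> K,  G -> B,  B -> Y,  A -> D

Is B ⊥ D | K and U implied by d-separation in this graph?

3 paths connect B and D; each must be blocked for d-separation to hold:
Path 1: B → Y → U → D
  U is a chain here and U is conditioned on, so the path is blocked at U.
Path 2: B ← G → K → D
  K is a chain here and K is conditioned on, so the path is blocked at K.
Path 3: B ← G → A → D
  G is a fork and G is not conditioned on; A is a chain and A is not conditioned on — no node blocks this path, so it is active.
Since the path B ← G → A → D is active, B and D are not d-separated given {K, U}.

No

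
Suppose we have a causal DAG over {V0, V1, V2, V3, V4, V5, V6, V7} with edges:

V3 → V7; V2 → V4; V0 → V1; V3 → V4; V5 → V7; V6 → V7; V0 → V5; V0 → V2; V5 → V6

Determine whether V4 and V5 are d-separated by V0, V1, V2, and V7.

No

Enumerating the 3 paths from V4 to V5 and testing each for blocking by {V0, V1, V2, V7}:
Path 1: V4 ← V3 → V7 ← V5
  V3 is a fork and V3 is not conditioned on; V7 is a collider and V7 is conditioned on, which opens it — no node blocks this path, so it is active.
Path 2: V4 ← V3 → V7 ← V6 ← V5
  V3 is a fork and V3 is not conditioned on; V7 is a collider and V7 is conditioned on, which opens it; V6 is a chain and V6 is not conditioned on — no node blocks this path, so it is active.
Path 3: V4 ← V2 ← V0 → V5
  V2 is a chain here and V2 is conditioned on, so the path is blocked at V2.
At least one path is unblocked, so d-separation fails.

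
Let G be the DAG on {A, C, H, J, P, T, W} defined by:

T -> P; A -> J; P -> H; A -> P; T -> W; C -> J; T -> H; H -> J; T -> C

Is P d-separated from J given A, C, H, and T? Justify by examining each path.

Enumerating the 5 paths from P to J and testing each for blocking by {A, C, H, T}:
Path 1: P → H → J
  H is a chain here and H is conditioned on, so the path is blocked at H.
Path 2: P → H ← T → C → J
  T is a fork here and T is conditioned on, so the path is blocked at T.
Path 3: P ← T → H → J
  T is a fork here and T is conditioned on, so the path is blocked at T.
Path 4: P ← T → C → J
  T is a fork here and T is conditioned on, so the path is blocked at T.
Path 5: P ← A → J
  A is a fork here and A is conditioned on, so the path is blocked at A.
Every path is blocked, so P and J are d-separated given {A, C, H, T}.

Yes — P and J are d-separated given {A, C, H, T}.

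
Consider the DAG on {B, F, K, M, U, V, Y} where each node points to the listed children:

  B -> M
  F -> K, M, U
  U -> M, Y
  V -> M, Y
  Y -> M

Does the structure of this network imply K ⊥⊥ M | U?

We examine all 4 paths between K and M:
  1. K ← F → M — F:fork[open] ⇒ active
  2. K ← F → U → M — F:fork[open]; U:chain[blocks] ⇒ blocked
  3. K ← F → U → Y → M — F:fork[open]; U:chain[blocks]; Y:chain[open] ⇒ blocked
  4. K ← F → U → Y ← V → M — F:fork[open]; U:chain[blocks]; Y:collider[blocks]; V:fork[open] ⇒ blocked
At least one path is unblocked, so d-separation fails.

No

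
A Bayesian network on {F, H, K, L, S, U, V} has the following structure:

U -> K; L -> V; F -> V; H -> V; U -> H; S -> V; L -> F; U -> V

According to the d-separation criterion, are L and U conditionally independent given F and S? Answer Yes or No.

There are 4 undirected paths between L and U; checking each against the conditioning set {F, S}:
Path 1: L → V ← U
  V is a collider here and neither V nor any of its descendants is conditioned on, so the collider stays closed — the path is blocked at V.
Path 2: L → V ← H ← U
  V is a collider here and neither V nor any of its descendants is conditioned on, so the collider stays closed — the path is blocked at V.
Path 3: L → F → V ← U
  F is a chain here and F is conditioned on, so the path is blocked at F.
Path 4: L → F → V ← H ← U
  F is a chain here and F is conditioned on, so the path is blocked at F.
Every path is blocked, so L and U are d-separated given {F, S}.

Yes — L and U are d-separated given {F, S}.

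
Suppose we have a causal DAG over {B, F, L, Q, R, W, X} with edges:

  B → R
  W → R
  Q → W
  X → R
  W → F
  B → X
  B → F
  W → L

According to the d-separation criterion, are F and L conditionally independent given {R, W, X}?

Yes

3 paths connect F and L; each must be blocked for d-separation to hold:
Path 1: F ← W → L
  W is a fork here and W is conditioned on, so the path is blocked at W.
Path 2: F ← B → R ← W → L
  W is a fork here and W is conditioned on, so the path is blocked at W.
Path 3: F ← B → X → R ← W → L
  X is a chain here and X is conditioned on, so the path is blocked at X.
Every path is blocked, so F and L are d-separated given {R, W, X}.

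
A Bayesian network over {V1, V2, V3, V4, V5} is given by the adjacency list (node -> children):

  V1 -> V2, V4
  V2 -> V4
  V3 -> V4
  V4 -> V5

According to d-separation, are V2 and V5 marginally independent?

No

We examine all 2 paths between V2 and V5:
  1. V2 ← V1 → V4 → V5 — V1:fork[open]; V4:chain[open] ⇒ active
  2. V2 → V4 → V5 — V4:chain[open] ⇒ active
At least one path is unblocked, so d-separation fails.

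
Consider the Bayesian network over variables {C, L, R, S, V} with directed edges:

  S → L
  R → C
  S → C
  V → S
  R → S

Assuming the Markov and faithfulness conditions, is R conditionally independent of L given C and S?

Yes

We examine all 2 paths between R and L:
  1. R → C ← S → L — C:collider[open]; S:fork[blocks] ⇒ blocked
  2. R → S → L — S:chain[blocks] ⇒ blocked
Every path is blocked, so R and L are d-separated given {C, S}.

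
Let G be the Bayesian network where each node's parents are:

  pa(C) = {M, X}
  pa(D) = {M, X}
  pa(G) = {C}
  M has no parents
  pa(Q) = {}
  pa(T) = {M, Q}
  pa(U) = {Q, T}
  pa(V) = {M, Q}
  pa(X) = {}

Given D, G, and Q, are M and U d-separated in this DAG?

No

There are 4 undirected paths between M and U; checking each against the conditioning set {D, G, Q}:
  1. M → V ← Q → U — V:collider[blocks]; Q:fork[blocks] ⇒ blocked
  2. M → V ← Q → T → U — V:collider[blocks]; Q:fork[blocks]; T:chain[open] ⇒ blocked
  3. M → T → U — T:chain[open] ⇒ active
  4. M → T ← Q → U — T:collider[blocks]; Q:fork[blocks] ⇒ blocked
Because an active path exists, M and U are not d-separated.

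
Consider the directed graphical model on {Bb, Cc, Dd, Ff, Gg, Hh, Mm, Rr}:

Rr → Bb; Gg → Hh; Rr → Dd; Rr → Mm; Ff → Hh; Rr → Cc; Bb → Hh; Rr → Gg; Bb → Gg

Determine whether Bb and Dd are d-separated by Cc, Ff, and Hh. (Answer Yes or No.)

3 paths connect Bb and Dd; each must be blocked for d-separation to hold:
Path 1: Bb ← Rr → Dd
  Rr is a fork and Rr is not conditioned on — no node blocks this path, so it is active.
Path 2: Bb → Gg ← Rr → Dd
  Gg is a collider and its descendant Hh is conditioned on, which opens it; Rr is a fork and Rr is not conditioned on — no node blocks this path, so it is active.
Path 3: Bb → Hh ← Gg ← Rr → Dd
  Hh is a collider and Hh is conditioned on, which opens it; Gg is a chain and Gg is not conditioned on; Rr is a fork and Rr is not conditioned on — no node blocks this path, so it is active.
Since the path Bb ← Rr → Dd is active, Bb and Dd are not d-separated given {Cc, Ff, Hh}.

No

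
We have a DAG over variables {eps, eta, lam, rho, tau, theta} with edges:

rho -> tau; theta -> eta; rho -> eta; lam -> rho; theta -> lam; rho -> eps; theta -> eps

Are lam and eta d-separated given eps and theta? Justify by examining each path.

There are 4 undirected paths between lam and eta; checking each against the conditioning set {eps, theta}:
Path 1: lam ← theta → eps ← rho → eta
  theta is a fork here and theta is conditioned on, so the path is blocked at theta.
Path 2: lam ← theta → eta
  theta is a fork here and theta is conditioned on, so the path is blocked at theta.
Path 3: lam → rho → eps ← theta → eta
  theta is a fork here and theta is conditioned on, so the path is blocked at theta.
Path 4: lam → rho → eta
  rho is a chain and rho is not conditioned on — no node blocks this path, so it is active.
Since the path lam → rho → eta is active, lam and eta are not d-separated given {eps, theta}.

No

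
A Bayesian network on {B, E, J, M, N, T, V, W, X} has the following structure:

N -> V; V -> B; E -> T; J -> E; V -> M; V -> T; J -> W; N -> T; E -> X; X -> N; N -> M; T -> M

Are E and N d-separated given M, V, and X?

We examine all 6 paths between E and N:
Path 1: E → X → N
  X is a chain here and X is conditioned on, so the path is blocked at X.
Path 2: E → T ← N
  T is a collider and its descendant M is conditioned on, which opens it — no node blocks this path, so it is active.
Path 3: E → T → M ← N
  T is a chain and T is not conditioned on; M is a collider and M is conditioned on, which opens it — no node blocks this path, so it is active.
Path 4: E → T → M ← V ← N
  V is a chain here and V is conditioned on, so the path is blocked at V.
Path 5: E → T ← V ← N
  V is a chain here and V is conditioned on, so the path is blocked at V.
Path 6: E → T ← V → M ← N
  V is a fork here and V is conditioned on, so the path is blocked at V.
Because an active path exists, E and N are not d-separated.

No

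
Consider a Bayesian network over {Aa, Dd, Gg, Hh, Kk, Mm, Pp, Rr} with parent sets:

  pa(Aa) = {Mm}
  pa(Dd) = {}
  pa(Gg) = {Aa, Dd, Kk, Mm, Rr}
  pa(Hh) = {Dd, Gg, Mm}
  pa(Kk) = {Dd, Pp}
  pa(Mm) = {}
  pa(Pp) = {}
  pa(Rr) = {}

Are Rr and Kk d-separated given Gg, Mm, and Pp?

5 paths connect Rr and Kk; each must be blocked for d-separation to hold:
Path 1: Rr → Gg → Hh ← Dd → Kk
  Gg is a chain here and Gg is conditioned on, so the path is blocked at Gg.
Path 2: Rr → Gg ← Dd → Kk
  Gg is a collider and Gg is conditioned on, which opens it; Dd is a fork and Dd is not conditioned on — no node blocks this path, so it is active.
Path 3: Rr → Gg ← Mm → Hh ← Dd → Kk
  Mm is a fork here and Mm is conditioned on, so the path is blocked at Mm.
Path 4: Rr → Gg ← Aa ← Mm → Hh ← Dd → Kk
  Mm is a fork here and Mm is conditioned on, so the path is blocked at Mm.
Path 5: Rr → Gg ← Kk
  Gg is a collider and Gg is conditioned on, which opens it — no node blocks this path, so it is active.
Because an active path exists, Rr and Kk are not d-separated.

No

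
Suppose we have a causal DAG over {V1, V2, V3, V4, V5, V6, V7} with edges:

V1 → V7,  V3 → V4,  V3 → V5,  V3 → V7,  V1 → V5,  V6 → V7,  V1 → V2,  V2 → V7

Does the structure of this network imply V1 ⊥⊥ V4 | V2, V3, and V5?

Enumerating the 3 paths from V1 to V4 and testing each for blocking by {V2, V3, V5}:
  1. V1 → V2 → V7 ← V3 → V4 — V2:chain[blocks]; V7:collider[blocks]; V3:fork[blocks] ⇒ blocked
  2. V1 → V7 ← V3 → V4 — V7:collider[blocks]; V3:fork[blocks] ⇒ blocked
  3. V1 → V5 ← V3 → V4 — V5:collider[open]; V3:fork[blocks] ⇒ blocked
Every path is blocked, so V1 and V4 are d-separated given {V2, V3, V5}.

Yes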